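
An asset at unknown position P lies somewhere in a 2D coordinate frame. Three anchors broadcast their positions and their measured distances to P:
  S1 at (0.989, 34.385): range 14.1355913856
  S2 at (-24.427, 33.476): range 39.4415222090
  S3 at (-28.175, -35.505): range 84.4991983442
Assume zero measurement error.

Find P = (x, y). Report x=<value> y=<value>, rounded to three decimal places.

x=14.836 y=37.229

eq1: (x − 0.989)² + (y − 34.385)² = 14.1355913856²
eq2: (x + 24.427)² + (y − 33.476)² = 39.4415222090²
eq3: (x + 28.175)² + (y + 35.505)² = 84.4991983442²
eq3−eq1, eq3−eq2 (x²,y² cancel):
  58.328·x + 139.780·y = 6069.170273
  7.496·x + 137.962·y = 5247.366102
det = 58.328·137.962 − 139.780·7.496 = 6999.256656
x = (6069.170273·137.962 − 139.780·5247.366102) / 6999.256656 = 14.835580
y = (58.328·5247.366102 − 6069.170273·7.496) / 6999.256656 = 37.228792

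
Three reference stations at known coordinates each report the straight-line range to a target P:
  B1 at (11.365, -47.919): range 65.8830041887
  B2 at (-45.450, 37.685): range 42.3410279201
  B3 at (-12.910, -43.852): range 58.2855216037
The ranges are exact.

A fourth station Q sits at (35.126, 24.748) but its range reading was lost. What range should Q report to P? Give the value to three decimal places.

46.411

eq1: (x − 11.365)² + (y + 47.919)² = 65.8830041887²
eq2: (x + 45.450)² + (y − 37.685)² = 42.3410279201²
eq3: (x + 12.910)² + (y + 43.852)² = 58.2855216037²
eq1−eq3, eq1−eq2 (x²,y² cancel):
  -48.550·x + 8.134·y = 607.640430
  -113.630·x + 171.208·y = 3608.275535
det = -48.550·171.208 − 8.134·-113.630 = -7387.881980
x = (607.640430·171.208 − 8.134·3608.275535) / -7387.881980 = -10.108877
y = (-48.550·3608.275535 − 607.640430·-113.630) / -7387.881980 = 14.366174
|P − Q| = √((-10.108877 − 35.126)² + (14.366174 − 24.748)²) = 46.410951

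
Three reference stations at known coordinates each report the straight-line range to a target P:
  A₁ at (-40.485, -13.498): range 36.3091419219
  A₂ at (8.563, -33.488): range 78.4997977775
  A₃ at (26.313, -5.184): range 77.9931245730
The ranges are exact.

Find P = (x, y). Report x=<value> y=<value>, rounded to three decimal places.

x=-46.685 y=22.278

eq1: (x + 40.485)² + (y + 13.498)² = 36.3091419219²
eq2: (x − 8.563)² + (y + 33.488)² = 78.4997977775²
eq3: (x − 26.313)² + (y + 5.184)² = 77.9931245730²
eq1−eq3, eq1−eq2 (x²,y² cancel):
  133.596·x + 16.628·y = -5866.557098
  98.096·x − 39.980·y = -5470.324580
det = 133.596·-39.980 − 16.628·98.096 = -6972.308368
x = (-5866.557098·-39.980 − 16.628·-5470.324580) / -6972.308368 = -46.685472
y = (133.596·-5470.324580 − -5866.557098·98.096) / -6972.308368 = 22.277801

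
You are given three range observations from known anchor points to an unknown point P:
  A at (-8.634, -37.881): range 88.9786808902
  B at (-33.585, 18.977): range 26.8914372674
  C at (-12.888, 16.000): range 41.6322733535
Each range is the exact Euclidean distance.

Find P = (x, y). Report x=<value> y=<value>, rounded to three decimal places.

eq1: (x + 8.634)² + (y + 37.881)² = 88.9786808902²
eq2: (x + 33.585)² + (y − 18.977)² = 26.8914372674²
eq3: (x + 12.888)² + (y − 16.000)² = 41.6322733535²
eq2−eq3, eq2−eq1 (x²,y² cancel):
  41.394·x − 5.954·y = -2076.074996
  49.902·x − 113.716·y = -7172.618892
det = 41.394·-113.716 − -5.954·49.902 = -4410.043596
x = (-2076.074996·-113.716 − -5.954·-7172.618892) / -4410.043596 = -43.849265
y = (41.394·-7172.618892 − -2076.074996·49.902) / -4410.043596 = 43.832467

x=-43.849 y=43.832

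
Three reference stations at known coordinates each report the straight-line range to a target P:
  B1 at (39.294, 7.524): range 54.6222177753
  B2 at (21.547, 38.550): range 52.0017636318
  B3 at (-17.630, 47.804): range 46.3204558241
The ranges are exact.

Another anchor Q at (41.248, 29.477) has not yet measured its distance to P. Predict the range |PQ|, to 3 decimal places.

62.797

eq1: (x − 39.294)² + (y − 7.524)² = 54.6222177753²
eq2: (x − 21.547)² + (y − 38.550)² = 52.0017636318²
eq3: (x + 17.630)² + (y − 47.804)² = 46.3204558241²
eq2−eq3, eq2−eq1 (x²,y² cancel):
  -78.354·x + 18.508·y = 1204.262400
  35.494·x − 62.052·y = -629.149951
det = -78.354·-62.052 − 18.508·35.494 = 4205.099456
x = (1204.262400·-62.052 − 18.508·-629.149951) / 4205.099456 = -15.001449
y = (-78.354·-629.149951 − 1204.262400·35.494) / 4205.099456 = 1.558186
|P − Q| = √((-15.001449 − 41.248)² + (1.558186 − 29.477)²) = 62.796980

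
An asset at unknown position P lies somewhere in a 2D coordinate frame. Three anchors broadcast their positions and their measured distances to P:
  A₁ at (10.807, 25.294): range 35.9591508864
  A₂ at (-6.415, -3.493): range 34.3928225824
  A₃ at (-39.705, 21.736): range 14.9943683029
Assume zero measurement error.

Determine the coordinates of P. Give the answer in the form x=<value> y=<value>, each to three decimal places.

x=-25.152 y=25.348

eq1: (x − 10.807)² + (y − 25.294)² = 35.9591508864²
eq2: (x + 6.415)² + (y + 3.493)² = 34.3928225824²
eq3: (x + 39.705)² + (y − 21.736)² = 14.9943683029²
eq2−eq3, eq2−eq1 (x²,y² cancel):
  -66.580·x + 50.458·y = 2953.622611
  34.444·x + 57.574·y = 593.030124
det = -66.580·57.574 − 50.458·34.444 = -5571.252272
x = (2953.622611·57.574 − 50.458·593.030124) / -5571.252272 = -25.152111
y = (-66.580·593.030124 − 2953.622611·34.444) / -5571.252272 = 25.347716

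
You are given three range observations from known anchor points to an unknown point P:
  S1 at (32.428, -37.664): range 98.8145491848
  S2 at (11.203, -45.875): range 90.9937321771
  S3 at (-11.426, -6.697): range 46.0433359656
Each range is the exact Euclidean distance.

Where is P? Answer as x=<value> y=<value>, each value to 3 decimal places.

eq1: (x − 32.428)² + (y + 37.664)² = 98.8145491848²
eq2: (x − 11.203)² + (y + 45.875)² = 90.9937321771²
eq3: (x + 11.426)² + (y + 6.697)² = 46.0433359656²
eq2−eq1, eq2−eq3 (x²,y² cancel):
  42.450·x + 16.422·y = -1244.326589
  -45.258·x + 78.356·y = 4105.250960
det = 42.450·78.356 − 16.422·-45.258 = 4069.439076
x = (-1244.326589·78.356 − 16.422·4105.250960) / 4069.439076 = -40.525704
y = (42.450·4105.250960 − -1244.326589·-45.258) / 4069.439076 = 28.984872

x=-40.526 y=28.985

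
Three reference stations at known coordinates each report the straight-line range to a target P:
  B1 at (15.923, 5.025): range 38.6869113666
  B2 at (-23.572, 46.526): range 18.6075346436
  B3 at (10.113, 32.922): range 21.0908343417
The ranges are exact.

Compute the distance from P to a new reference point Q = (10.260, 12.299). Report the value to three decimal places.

eq1: (x − 15.923)² + (y − 5.025)² = 38.6869113666²
eq2: (x + 23.572)² + (y − 46.526)² = 18.6075346436²
eq3: (x − 10.113)² + (y − 32.922)² = 21.0908343417²
eq1−eq2, eq1−eq3 (x²,y² cancel):
  -78.990·x + 83.002·y = 3591.952072
  -11.620·x + 55.794·y = 1959.192117
det = -78.990·55.794 − 83.002·-11.620 = -3442.684820
x = (3591.952072·55.794 − 83.002·1959.192117) / -3442.684820 = -10.977627
y = (-78.990·1959.192117 − 3591.952072·-11.620) / -3442.684820 = 32.828478
|P − Q| = √((-10.977627 − 10.260)² + (32.828478 − 12.299)²) = 29.538048

29.538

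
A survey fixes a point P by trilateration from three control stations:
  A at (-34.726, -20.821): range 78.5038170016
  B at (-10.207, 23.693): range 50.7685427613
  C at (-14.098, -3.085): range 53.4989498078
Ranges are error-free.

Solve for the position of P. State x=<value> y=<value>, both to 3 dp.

eq1: (x + 34.726)² + (y + 20.821)² = 78.5038170016²
eq2: (x + 10.207)² + (y − 23.693)² = 50.7685427613²
eq3: (x + 14.098)² + (y + 3.085)² = 53.4989498078²
eq1−eq3, eq1−eq2 (x²,y² cancel):
  41.256·x + 35.472·y = 1869.573365
  49.038·x + 89.028·y = 2611.536331
det = 41.256·89.028 − 35.472·49.038 = 1933.463232
x = (1869.573365·89.028 − 35.472·2611.536331) / 1933.463232 = 38.173967
y = (41.256·2611.536331 − 1869.573365·49.038) / 1933.463232 = 8.307065

x=38.174 y=8.307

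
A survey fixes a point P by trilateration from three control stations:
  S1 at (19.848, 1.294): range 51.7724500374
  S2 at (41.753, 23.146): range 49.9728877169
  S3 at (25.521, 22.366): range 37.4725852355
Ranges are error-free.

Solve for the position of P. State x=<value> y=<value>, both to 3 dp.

x=-1.274 y=48.562

eq1: (x − 19.848)² + (y − 1.294)² = 51.7724500374²
eq2: (x − 41.753)² + (y − 23.146)² = 49.9728877169²
eq3: (x − 25.521)² + (y − 22.366)² = 37.4725852355²
eq3−eq2, eq3−eq1 (x²,y² cancel):
  32.464·x + 1.560·y = 34.396065
  -11.346·x − 42.144·y = -2032.133796
det = 32.464·-42.144 − 1.560·-11.346 = -1350.463056
x = (34.396065·-42.144 − 1.560·-2032.133796) / -1350.463056 = -1.274038
y = (32.464·-2032.133796 − 34.396065·-11.346) / -1350.463056 = 48.561813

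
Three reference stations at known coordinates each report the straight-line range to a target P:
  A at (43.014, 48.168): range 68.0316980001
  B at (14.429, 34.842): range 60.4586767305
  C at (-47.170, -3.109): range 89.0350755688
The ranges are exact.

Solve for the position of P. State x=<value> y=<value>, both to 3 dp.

x=40.285 y=-19.809

eq1: (x − 43.014)² + (y − 48.168)² = 68.0316980001²
eq2: (x − 14.429)² + (y − 34.842)² = 60.4586767305²
eq3: (x + 47.170)² + (y + 3.109)² = 89.0350755688²
eq3−eq2, eq3−eq1 (x²,y² cancel):
  123.198·x + 75.902·y = 3459.479314
  180.368·x + 102.554·y = 5234.618388
det = 123.198·102.554 − 75.902·180.368 = -1055.844244
x = (3459.479314·102.554 − 75.902·5234.618388) / -1055.844244 = 40.284884
y = (123.198·5234.618388 − 3459.479314·180.368) / -1055.844244 = -19.808936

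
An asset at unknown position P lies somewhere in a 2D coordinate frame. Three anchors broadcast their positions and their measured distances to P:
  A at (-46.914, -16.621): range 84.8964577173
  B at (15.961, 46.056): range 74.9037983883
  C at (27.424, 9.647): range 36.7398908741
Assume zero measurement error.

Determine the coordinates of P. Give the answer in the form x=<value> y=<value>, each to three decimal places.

x=37.497 y=-25.685

eq1: (x + 46.914)² + (y + 16.621)² = 84.8964577173²
eq2: (x − 15.961)² + (y − 46.056)² = 74.9037983883²
eq3: (x − 27.424)² + (y − 9.647)² = 36.7398908741²
eq1−eq2, eq1−eq3 (x²,y² cancel):
  125.750·x + 125.354·y = 1495.557140
  148.676·x + 52.536·y = 4225.548300
det = 125.750·52.536 − 125.354·148.676 = -12030.729304
x = (1495.557140·52.536 − 125.354·4225.548300) / -12030.729304 = 37.497211
y = (125.750·4225.548300 − 1495.557140·148.676) / -12030.729304 = -25.684997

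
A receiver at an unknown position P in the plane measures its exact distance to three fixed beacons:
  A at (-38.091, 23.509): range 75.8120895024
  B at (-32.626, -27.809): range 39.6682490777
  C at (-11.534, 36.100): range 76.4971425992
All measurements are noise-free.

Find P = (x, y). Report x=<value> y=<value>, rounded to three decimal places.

eq1: (x + 38.091)² + (y − 23.509)² = 75.8120895024²
eq2: (x + 32.626)² + (y + 27.809)² = 39.6682490777²
eq3: (x + 11.534)² + (y − 36.100)² = 76.4971425992²
eq3−eq1, eq3−eq2 (x²,y² cancel):
  -53.114·x − 25.182·y = 671.694117
  -42.184·x − 127.818·y = 4679.796042
det = -53.114·-127.818 − -25.182·-42.184 = 5726.647764
x = (671.694117·-127.818 − -25.182·4679.796042) / 5726.647764 = 5.586519
y = (-53.114·4679.796042 − 671.694117·-42.184) / 5726.647764 = -38.456694

x=5.587 y=-38.457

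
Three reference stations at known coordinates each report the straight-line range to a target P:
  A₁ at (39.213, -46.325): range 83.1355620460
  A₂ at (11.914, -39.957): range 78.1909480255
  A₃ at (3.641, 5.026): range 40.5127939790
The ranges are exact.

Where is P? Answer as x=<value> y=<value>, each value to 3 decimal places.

x=29.470 y=36.238

eq1: (x − 39.213)² + (y + 46.325)² = 83.1355620460²
eq2: (x − 11.914)² + (y + 39.957)² = 78.1909480255²
eq3: (x − 3.641)² + (y − 5.026)² = 40.5127939790²
eq3−eq2, eq3−eq1 (x²,y² cancel):
  16.546·x − 89.966·y = -2772.550189
  71.144·x − 102.702·y = -1625.087764
det = 16.546·-102.702 − -89.966·71.144 = 4701.233812
x = (-2772.550189·-102.702 − -89.966·-1625.087764) / 4701.233812 = 29.469669
y = (16.546·-1625.087764 − -2772.550189·71.144) / 4701.233812 = 36.237638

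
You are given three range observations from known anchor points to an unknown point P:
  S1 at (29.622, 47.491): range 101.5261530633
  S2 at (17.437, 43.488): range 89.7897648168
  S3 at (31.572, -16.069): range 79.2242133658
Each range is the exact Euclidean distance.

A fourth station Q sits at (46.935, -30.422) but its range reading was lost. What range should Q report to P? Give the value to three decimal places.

95.314

eq1: (x − 29.622)² + (y − 47.491)² = 101.5261530633²
eq2: (x − 17.437)² + (y − 43.488)² = 89.7897648168²
eq3: (x − 31.572)² + (y + 16.069)² = 79.2242133658²
eq3−eq2, eq3−eq1 (x²,y² cancel):
  -28.270·x + 119.114·y = -845.474714
  -3.900·x + 127.120·y = -2153.229752
det = -28.270·127.120 − 119.114·-3.900 = -3129.137800
x = (-845.474714·127.120 − 119.114·-2153.229752) / -3129.137800 = -47.617929
y = (-28.270·-2153.229752 − -845.474714·-3.900) / -3129.137800 = -18.399463
|P − Q| = √((-47.617929 − 46.935)² + (-18.399463 − -30.422)²) = 95.314206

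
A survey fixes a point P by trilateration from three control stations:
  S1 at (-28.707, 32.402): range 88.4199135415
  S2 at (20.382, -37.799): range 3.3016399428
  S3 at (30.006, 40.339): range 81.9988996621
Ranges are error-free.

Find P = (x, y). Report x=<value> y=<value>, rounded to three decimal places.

eq1: (x + 28.707)² + (y − 32.402)² = 88.4199135415²
eq2: (x − 20.382)² + (y + 37.799)² = 3.3016399428²
eq3: (x − 30.006)² + (y − 40.339)² = 81.9988996621²
eq2−eq1, eq2−eq3 (x²,y² cancel):
  -98.178·x + 140.402·y = -7777.389156
  19.248·x + 156.276·y = -6029.514087
det = -98.178·156.276 − 140.402·19.248 = -18045.322824
x = (-7777.389156·156.276 − 140.402·-6029.514087) / -18045.322824 = 20.440944
y = (-98.178·-6029.514087 − -7777.389156·19.248) / -18045.322824 = -41.100114

x=20.441 y=-41.100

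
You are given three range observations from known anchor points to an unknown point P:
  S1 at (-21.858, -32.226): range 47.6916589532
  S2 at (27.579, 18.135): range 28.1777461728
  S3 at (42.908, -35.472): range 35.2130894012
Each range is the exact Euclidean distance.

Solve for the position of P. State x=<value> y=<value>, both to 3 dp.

eq1: (x + 21.858)² + (y + 32.226)² = 47.6916589532²
eq2: (x − 27.579)² + (y − 18.135)² = 28.1777461728²
eq3: (x − 42.908)² + (y + 35.472)² = 35.2130894012²
eq3−eq1, eq3−eq2 (x²,y² cancel):
  -129.532·x + 6.492·y = -2617.604677
  -30.658·x + 107.214·y = -1563.903496
det = -129.532·107.214 − 6.492·-30.658 = -13688.612112
x = (-2617.604677·107.214 − 6.492·-1563.903496) / -13688.612112 = 19.760294
y = (-129.532·-1563.903496 − -2617.604677·-30.658) / -13688.612112 = -8.936262

x=19.760 y=-8.936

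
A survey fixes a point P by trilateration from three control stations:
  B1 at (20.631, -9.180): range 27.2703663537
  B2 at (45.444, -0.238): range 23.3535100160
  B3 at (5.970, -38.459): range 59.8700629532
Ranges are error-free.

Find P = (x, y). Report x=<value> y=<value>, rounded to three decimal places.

eq1: (x − 20.631)² + (y + 9.180)² = 27.2703663537²
eq2: (x − 45.444)² + (y + 0.238)² = 23.3535100160²
eq3: (x − 5.970)² + (y + 38.459)² = 59.8700629532²
eq3−eq1, eq3−eq2 (x²,y² cancel):
  29.322·x + 58.558·y = 1835.926537
  78.948·x + 76.442·y = 3589.516207
det = 29.322·76.442 − 58.558·78.948 = -2381.604660
x = (1835.926537·76.442 − 58.558·3589.516207) / -2381.604660 = 29.330222
y = (29.322·3589.516207 − 1835.926537·78.948) / -2381.604660 = 16.665627

x=29.330 y=16.666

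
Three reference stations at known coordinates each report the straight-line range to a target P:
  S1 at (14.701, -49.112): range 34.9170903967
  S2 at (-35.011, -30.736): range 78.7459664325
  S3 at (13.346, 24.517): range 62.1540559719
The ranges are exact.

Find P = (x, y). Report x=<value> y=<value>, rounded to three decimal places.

x=43.728 y=-29.705

eq1: (x − 14.701)² + (y + 49.112)² = 34.9170903967²
eq2: (x + 35.011)² + (y + 30.736)² = 78.7459664325²
eq3: (x − 13.346)² + (y − 24.517)² = 62.1540559719²
eq3−eq1, eq3−eq2 (x²,y² cancel):
  2.710·x − 147.258·y = 4492.832412
  -96.714·x − 110.506·y = -946.527744
det = 2.710·-110.506 − -147.258·-96.714 = -14541.381472
x = (4492.832412·-110.506 − -147.258·-946.527744) / -14541.381472 = 43.728220
y = (2.710·-946.527744 − 4492.832412·-96.714) / -14541.381472 = -29.705204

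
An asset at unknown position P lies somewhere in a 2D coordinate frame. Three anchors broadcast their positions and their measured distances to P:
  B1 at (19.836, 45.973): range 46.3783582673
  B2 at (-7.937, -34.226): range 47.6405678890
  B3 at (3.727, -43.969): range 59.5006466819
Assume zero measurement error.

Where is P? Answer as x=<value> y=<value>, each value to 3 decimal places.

x=-12.932 y=13.152

eq1: (x − 19.836)² + (y − 45.973)² = 46.3783582673²
eq2: (x + 7.937)² + (y + 34.226)² = 47.6405678890²
eq3: (x − 3.727)² + (y + 43.969)² = 59.5006466819²
eq2−eq3, eq2−eq1 (x²,y² cancel):
  23.328·x − 19.486·y = -557.954802
  55.546·x + 160.398·y = 1391.240173
det = 23.328·160.398 − -19.486·55.546 = 4824.133900
x = (-557.954802·160.398 − -19.486·1391.240173) / 4824.133900 = -12.931882
y = (23.328·1391.240173 − -557.954802·55.546) / 4824.133900 = 13.152000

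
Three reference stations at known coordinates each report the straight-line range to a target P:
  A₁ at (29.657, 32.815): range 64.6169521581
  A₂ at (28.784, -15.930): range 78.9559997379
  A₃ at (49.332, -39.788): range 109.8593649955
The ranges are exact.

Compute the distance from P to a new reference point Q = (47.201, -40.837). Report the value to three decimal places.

108.920

eq1: (x − 29.657)² + (y − 32.815)² = 64.6169521581²
eq2: (x − 28.784)² + (y + 15.930)² = 78.9559997379²
eq3: (x − 49.332)² + (y + 39.788)² = 109.8593649955²
eq3−eq1, eq3−eq2 (x²,y² cancel):
  -39.350·x + 145.206·y = 5833.360277
  -41.096·x + 47.716·y = 2900.582571
det = -39.350·47.716 − 145.206·-41.096 = 4089.761176
x = (5833.360277·47.716 − 145.206·2900.582571) / 4089.761176 = -34.925603
y = (-39.350·2900.582571 − 5833.360277·-41.096) / 4089.761176 = 30.708358
|P − Q| = √((-34.925603 − 47.201)² + (30.708358 − -40.837)²) = 108.919774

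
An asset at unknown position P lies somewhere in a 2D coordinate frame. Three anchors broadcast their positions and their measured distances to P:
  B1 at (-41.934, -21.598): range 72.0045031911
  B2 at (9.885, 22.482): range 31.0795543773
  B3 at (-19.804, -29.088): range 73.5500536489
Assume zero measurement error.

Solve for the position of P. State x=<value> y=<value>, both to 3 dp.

eq1: (x + 41.934)² + (y + 21.598)² = 72.0045031911²
eq2: (x − 9.885)² + (y − 22.482)² = 31.0795543773²
eq3: (x + 19.804)² + (y + 29.088)² = 73.5500536489²
eq3−eq1, eq3−eq2 (x²,y² cancel):
  -44.260·x + 14.980·y = 1211.585712
  59.378·x + 103.140·y = 3808.515080
det = -44.260·103.140 − 14.980·59.378 = -5454.458840
x = (1211.585712·103.140 − 14.980·3808.515080) / -5454.458840 = -12.450620
y = (-44.260·3808.515080 − 1211.585712·59.378) / -5454.458840 = 44.093543

x=-12.451 y=44.094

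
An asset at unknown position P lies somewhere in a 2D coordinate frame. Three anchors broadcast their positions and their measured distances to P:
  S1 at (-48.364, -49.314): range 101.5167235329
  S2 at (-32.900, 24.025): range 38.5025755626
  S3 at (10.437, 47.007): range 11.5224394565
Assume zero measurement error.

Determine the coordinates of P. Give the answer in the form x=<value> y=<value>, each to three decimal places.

eq1: (x + 48.364)² + (y + 49.314)² = 101.5167235329²
eq2: (x + 32.900)² + (y − 24.025)² = 38.5025755626²
eq3: (x − 10.437)² + (y − 47.007)² = 11.5224394565²
eq2−eq1, eq2−eq3 (x²,y² cancel):
  -30.928·x − 146.678·y = -5711.860365
  86.674·x + 45.964·y = 2008.660107
det = -30.928·45.964 − -146.678·86.674 = 11291.594380
x = (-5711.860365·45.964 − -146.678·2008.660107) / 11291.594380 = 2.841609
y = (-30.928·2008.660107 − -5711.860365·86.674) / 11291.594380 = 38.342322

x=2.842 y=38.342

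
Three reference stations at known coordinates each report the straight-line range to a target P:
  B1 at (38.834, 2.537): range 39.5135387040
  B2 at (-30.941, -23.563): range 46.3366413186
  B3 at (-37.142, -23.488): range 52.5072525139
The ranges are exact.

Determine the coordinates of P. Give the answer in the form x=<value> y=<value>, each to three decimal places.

x=15.072 y=-29.033

eq1: (x − 38.834)² + (y − 2.537)² = 39.5135387040²
eq2: (x + 30.941)² + (y + 23.563)² = 46.3366413186²
eq3: (x + 37.142)² + (y + 23.488)² = 52.5072525139²
eq2−eq1, eq2−eq3 (x²,y² cancel):
  139.550·x + 52.200·y = 587.720063
  -12.402·x + 0.150·y = -191.273380
det = 139.550·0.150 − 52.200·-12.402 = 668.316900
x = (587.720063·0.150 − 52.200·-191.273380) / 668.316900 = 15.071635
y = (139.550·-191.273380 − 587.720063·-12.402) / 668.316900 = -29.033077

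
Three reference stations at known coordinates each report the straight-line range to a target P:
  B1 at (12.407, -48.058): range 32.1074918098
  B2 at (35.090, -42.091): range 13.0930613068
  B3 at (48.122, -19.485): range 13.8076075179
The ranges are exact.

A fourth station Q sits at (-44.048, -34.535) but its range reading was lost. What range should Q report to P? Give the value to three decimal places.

82.793

eq1: (x − 12.407)² + (y + 48.058)² = 32.1074918098²
eq2: (x − 35.090)² + (y + 42.091)² = 13.0930613068²
eq3: (x − 48.122)² + (y + 19.485)² = 13.8076075179²
eq3−eq2, eq3−eq1 (x²,y² cancel):
  -26.064·x − 45.212·y = 326.790043
  -71.430·x − 57.146·y = -1072.128101
det = -26.064·-57.146 − -45.212·-71.430 = -1740.039816
x = (326.790043·-57.146 − -45.212·-1072.128101) / -1740.039816 = 38.589806
y = (-26.064·-1072.128101 − 326.790043·-71.430) / -1740.039816 = -29.474360
|P − Q| = √((38.589806 − -44.048)² + (-29.474360 − -34.535)²) = 82.792615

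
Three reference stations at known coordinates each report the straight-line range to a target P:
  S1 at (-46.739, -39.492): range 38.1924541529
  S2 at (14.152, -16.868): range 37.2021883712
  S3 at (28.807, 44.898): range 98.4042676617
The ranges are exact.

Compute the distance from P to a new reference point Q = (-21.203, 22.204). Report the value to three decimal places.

eq1: (x + 46.739)² + (y + 39.492)² = 38.1924541529²
eq2: (x − 14.152)² + (y + 16.868)² = 37.2021883712²
eq3: (x − 28.807)² + (y − 44.898)² = 98.4042676617²
eq2−eq1, eq2−eq3 (x²,y² cancel):
  -121.782·x − 45.248·y = 3184.682922
  29.310·x + 123.532·y = -5938.531949
det = -121.782·123.532 − -45.248·29.310 = -13717.755144
x = (3184.682922·123.532 − -45.248·-5938.531949) / -13717.755144 = -9.090668
y = (-121.782·-5938.531949 − 3184.682922·29.310) / -13717.755144 = -45.915912
|P − Q| = √((-9.090668 − -21.203)² + (-45.915912 − 22.204)²) = 69.188374

69.188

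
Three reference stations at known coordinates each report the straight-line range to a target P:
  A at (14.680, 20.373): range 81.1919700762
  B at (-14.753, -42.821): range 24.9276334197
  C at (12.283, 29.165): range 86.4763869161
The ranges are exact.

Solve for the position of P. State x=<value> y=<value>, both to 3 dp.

x=-39.529 y=-40.072

eq1: (x − 14.680)² + (y − 20.373)² = 81.1919700762²
eq2: (x + 14.753)² + (y + 42.821)² = 24.9276334197²
eq3: (x − 12.283)² + (y − 29.165)² = 86.4763869161²
eq1−eq3, eq1−eq2 (x²,y² cancel):
  -4.794·x + 17.584·y = -515.121704
  -58.866·x − 126.388·y = 7391.476618
det = -4.794·-126.388 − 17.584·-58.866 = 1641.003816
x = (-515.121704·-126.388 − 17.584·7391.476618) / 1641.003816 = -39.528563
y = (-4.794·7391.476618 − -515.121704·-58.866) / 1641.003816 = -40.071749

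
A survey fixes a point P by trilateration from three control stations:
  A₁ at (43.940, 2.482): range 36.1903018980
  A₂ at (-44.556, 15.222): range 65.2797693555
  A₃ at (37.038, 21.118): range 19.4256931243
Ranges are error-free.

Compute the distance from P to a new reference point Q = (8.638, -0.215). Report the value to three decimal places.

eq1: (x − 43.940)² + (y − 2.482)² = 36.1903018980²
eq2: (x + 44.556)² + (y − 15.222)² = 65.2797693555²
eq3: (x − 37.038)² + (y − 21.118)² = 19.4256931243²
eq1−eq2, eq1−eq3 (x²,y² cancel):
  -176.992·x + 25.480·y = -2671.647840
  -13.804·x + 37.272·y = 813.279842
det = -176.992·37.272 − 25.480·-13.804 = -6245.119904
x = (-2671.647840·37.272 − 25.480·813.279842) / -6245.119904 = 19.263045
y = (-176.992·813.279842 − -2671.647840·-13.804) / -6245.119904 = 28.954360
|P − Q| = √((19.263045 − 8.638)² + (28.954360 − -0.215)²) = 31.044213

31.044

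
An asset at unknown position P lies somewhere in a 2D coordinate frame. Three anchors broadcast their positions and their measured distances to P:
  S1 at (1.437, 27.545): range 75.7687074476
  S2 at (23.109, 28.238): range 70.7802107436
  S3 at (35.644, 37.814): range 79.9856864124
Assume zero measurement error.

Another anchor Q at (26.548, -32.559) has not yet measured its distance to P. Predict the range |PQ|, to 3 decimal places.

eq1: (x − 1.437)² + (y − 27.545)² = 75.7687074476²
eq2: (x − 23.109)² + (y − 28.238)² = 70.7802107436²
eq3: (x − 35.644)² + (y − 37.814)² = 79.9856864124²
eq2−eq1, eq2−eq3 (x²,y² cancel):
  -43.344·x − 1.386·y = -1301.677326
  25.070·x + 19.152·y = -18.888991
det = -43.344·19.152 − -1.386·25.070 = -795.377268
x = (-1301.677326·19.152 − -1.386·-18.888991) / -795.377268 = 31.376185
y = (-43.344·-18.888991 − -1301.677326·25.070) / -795.377268 = -42.057746
|P − Q| = √((31.376185 − 26.548)² + (-42.057746 − -32.559)²) = 10.655400

10.655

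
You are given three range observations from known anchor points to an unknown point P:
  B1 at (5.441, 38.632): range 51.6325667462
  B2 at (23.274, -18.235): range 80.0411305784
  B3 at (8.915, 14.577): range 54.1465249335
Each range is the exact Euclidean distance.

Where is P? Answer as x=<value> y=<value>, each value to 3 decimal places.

eq1: (x − 5.441)² + (y − 38.632)² = 51.6325667462²
eq2: (x − 23.274)² + (y + 18.235)² = 80.0411305784²
eq3: (x − 8.915)² + (y − 14.577)² = 54.1465249335²
eq2−eq1, eq2−eq3 (x²,y² cancel):
  -35.666·x + 113.734·y = 4388.502239
  -28.718·x + 65.624·y = 2892.508275
det = -35.666·65.624 − 113.734·-28.718 = 925.667428
x = (4388.502239·65.624 − 113.734·2892.508275) / 925.667428 = -44.276663
y = (-35.666·2892.508275 − 4388.502239·-28.718) / 925.667428 = 24.700888

x=-44.277 y=24.701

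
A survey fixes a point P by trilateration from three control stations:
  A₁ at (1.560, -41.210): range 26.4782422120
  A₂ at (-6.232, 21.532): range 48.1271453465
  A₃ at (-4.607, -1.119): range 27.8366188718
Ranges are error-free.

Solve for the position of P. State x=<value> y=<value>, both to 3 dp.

x=-19.226 y=-24.808

eq1: (x − 1.560)² + (y + 41.210)² = 26.4782422120²
eq2: (x + 6.232)² + (y − 21.532)² = 48.1271453465²
eq3: (x + 4.607)² + (y + 1.119)² = 27.8366188718²
eq1−eq2, eq1−eq3 (x²,y² cancel):
  -15.584·x + 125.484·y = -2813.357661
  -12.334·x + 80.182·y = -1752.001130
det = -15.584·80.182 − 125.484·-12.334 = 298.163368
x = (-2813.357661·80.182 − 125.484·-1752.001130) / 298.163368 = -19.226152
y = (-15.584·-1752.001130 − -2813.357661·-12.334) / 298.163368 = -24.807768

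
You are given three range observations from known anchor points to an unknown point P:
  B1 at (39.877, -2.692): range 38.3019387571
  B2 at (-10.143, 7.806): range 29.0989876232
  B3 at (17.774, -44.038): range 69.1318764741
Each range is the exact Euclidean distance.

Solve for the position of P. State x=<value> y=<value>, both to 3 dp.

eq1: (x − 39.877)² + (y + 2.692)² = 38.3019387571²
eq2: (x + 10.143)² + (y − 7.806)² = 29.0989876232²
eq3: (x − 17.774)² + (y + 44.038)² = 69.1318764741²
eq2−eq3, eq2−eq1 (x²,y² cancel):
  55.834·x − 103.688·y = -1841.018829
  100.040·x − 20.996·y = 813.320476
det = 55.834·-20.996 − -103.688·100.040 = 9200.656856
x = (-1841.018829·-20.996 − -103.688·813.320476) / 9200.656856 = 13.367046
y = (55.834·813.320476 − -1841.018829·100.040) / 9200.656856 = 24.953268

x=13.367 y=24.953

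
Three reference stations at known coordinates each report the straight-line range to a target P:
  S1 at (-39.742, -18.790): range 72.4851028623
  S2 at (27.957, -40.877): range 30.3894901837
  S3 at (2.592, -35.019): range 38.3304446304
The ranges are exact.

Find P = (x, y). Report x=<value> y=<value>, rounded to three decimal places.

eq1: (x + 39.742)² + (y + 18.790)² = 72.4851028623²
eq2: (x − 27.957)² + (y + 40.877)² = 30.3894901837²
eq3: (x − 2.592)² + (y + 35.019)² = 38.3304446304²
eq2−eq3, eq2−eq1 (x²,y² cancel):
  -50.730·x + 11.716·y = -1765.176025
  -135.398·x + 44.174·y = -4850.601337
det = -50.730·44.174 − 11.716·-135.398 = -654.624052
x = (-1765.176025·44.174 − 11.716·-4850.601337) / -654.624052 = 32.301350
y = (-50.730·-4850.601337 − -1765.176025·-135.398) / -654.624052 = -10.799637

x=32.301 y=-10.800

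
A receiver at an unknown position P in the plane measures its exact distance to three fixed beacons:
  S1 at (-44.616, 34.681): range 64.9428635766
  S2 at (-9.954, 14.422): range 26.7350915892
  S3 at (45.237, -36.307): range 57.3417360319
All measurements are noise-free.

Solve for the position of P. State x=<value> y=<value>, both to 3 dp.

eq1: (x + 44.616)² + (y − 34.681)² = 64.9428635766²
eq2: (x + 9.954)² + (y − 14.422)² = 26.7350915892²
eq3: (x − 45.237)² + (y + 36.307)² = 57.3417360319²
eq2−eq1, eq2−eq3 (x²,y² cancel):
  -69.324·x + 40.518·y = -616.527390
  110.382·x − 101.458·y = 484.198649
det = -69.324·-101.458 − 40.518·110.382 = 2561.016516
x = (-616.527390·-101.458 − 40.518·484.198649) / 2561.016516 = 16.763998
y = (-69.324·484.198649 − -616.527390·110.382) / 2561.016516 = 13.466114

x=16.764 y=13.466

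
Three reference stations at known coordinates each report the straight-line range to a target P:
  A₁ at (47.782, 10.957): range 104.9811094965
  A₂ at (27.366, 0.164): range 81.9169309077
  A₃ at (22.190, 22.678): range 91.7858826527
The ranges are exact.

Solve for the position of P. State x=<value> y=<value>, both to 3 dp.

eq1: (x − 47.782)² + (y − 10.957)² = 104.9811094965²
eq2: (x − 27.366)² + (y − 0.164)² = 81.9169309077²
eq3: (x − 22.190)² + (y − 22.678)² = 91.7858826527²
eq2−eq1, eq2−eq3 (x²,y² cancel):
  40.832·x + 21.586·y = -2656.399261
  -10.352·x + 45.028·y = -1456.501753
det = 40.832·45.028 − 21.586·-10.352 = 2062.041568
x = (-2656.399261·45.028 − 21.586·-1456.501753) / 2062.041568 = -42.759710
y = (40.832·-1456.501753 − -2656.399261·-10.352) / 2062.041568 = -42.177096

x=-42.760 y=-42.177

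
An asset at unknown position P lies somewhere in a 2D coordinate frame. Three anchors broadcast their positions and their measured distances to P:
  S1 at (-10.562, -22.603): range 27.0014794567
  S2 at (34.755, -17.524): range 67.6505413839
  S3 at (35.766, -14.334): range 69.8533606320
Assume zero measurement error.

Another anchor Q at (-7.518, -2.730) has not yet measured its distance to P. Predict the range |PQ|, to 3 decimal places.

45.453

eq1: (x + 10.562)² + (y + 22.603)² = 27.0014794567²
eq2: (x − 34.755)² + (y + 17.524)² = 67.6505413839²
eq3: (x − 35.766)² + (y + 14.334)² = 69.8533606320²
eq2−eq1, eq2−eq3 (x²,y² cancel):
  -90.634·x − 10.158·y = 2954.966709
  2.022·x + 6.380·y = -333.226531
det = -90.634·6.380 − -10.158·2.022 = -557.705444
x = (2954.966709·6.380 − -10.158·-333.226531) / -557.705444 = -27.734663
y = (-90.634·-333.226531 − 2954.966709·2.022) / -557.705444 = -43.439975
|P − Q| = √((-27.734663 − -7.518)² + (-43.439975 − -2.730)²) = 45.453444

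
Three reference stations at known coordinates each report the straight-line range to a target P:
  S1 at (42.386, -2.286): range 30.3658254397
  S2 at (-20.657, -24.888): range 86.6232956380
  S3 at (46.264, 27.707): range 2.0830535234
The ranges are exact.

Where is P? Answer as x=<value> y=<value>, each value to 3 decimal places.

x=48.336 y=27.491

eq1: (x − 42.386)² + (y + 2.286)² = 30.3658254397²
eq2: (x + 20.657)² + (y + 24.888)² = 86.6232956380²
eq3: (x − 46.264)² + (y − 27.707)² = 2.0830535234²
eq1−eq2, eq1−eq3 (x²,y² cancel):
  -126.086·x − 45.204·y = -7337.186592
  7.756·x + 59.986·y = 2023.980996
det = -126.086·59.986 − -45.204·7.756 = -7212.792572
x = (-7337.186592·59.986 − -45.204·2023.980996) / -7212.792572 = 48.335847
y = (-126.086·2023.980996 − -7337.186592·7.756) / -7212.792572 = 27.491217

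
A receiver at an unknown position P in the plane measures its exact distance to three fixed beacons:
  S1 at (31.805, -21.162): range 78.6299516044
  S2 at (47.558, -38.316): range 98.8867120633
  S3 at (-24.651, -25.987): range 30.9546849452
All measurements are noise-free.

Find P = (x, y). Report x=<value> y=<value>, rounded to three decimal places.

eq1: (x − 31.805)² + (y + 21.162)² = 78.6299516044²
eq2: (x − 47.558)² + (y + 38.316)² = 98.8867120633²
eq3: (x + 24.651)² + (y + 25.987)² = 30.9546849452²
eq2−eq1, eq2−eq3 (x²,y² cancel):
  -31.506·x + 34.308·y = 1325.421582
  -144.418·x + 24.658·y = 6373.506053
det = -31.506·24.658 − 34.308·-144.418 = 4177.817796
x = (1325.421582·24.658 − 34.308·6373.506053) / 4177.817796 = -44.516063
y = (-31.506·6373.506053 − 1325.421582·-144.418) / 4177.817796 = -2.247333

x=-44.516 y=-2.247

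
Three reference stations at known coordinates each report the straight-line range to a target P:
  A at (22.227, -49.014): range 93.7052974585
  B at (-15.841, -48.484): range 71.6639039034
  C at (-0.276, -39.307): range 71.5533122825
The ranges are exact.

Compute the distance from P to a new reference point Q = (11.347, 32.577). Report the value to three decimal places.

eq1: (x − 22.227)² + (y + 49.014)² = 93.7052974585²
eq2: (x + 15.841)² + (y + 48.484)² = 71.6639039034²
eq3: (x + 0.276)² + (y + 39.307)² = 71.5533122825²
eq1−eq2, eq1−eq3 (x²,y² cancel):
  -76.136·x + 1.060·y = 3350.191461
  -45.006·x + 19.414·y = 2309.510973
det = -76.136·19.414 − 1.060·-45.006 = -1430.397944
x = (3350.191461·19.414 − 1.060·2309.510973) / -1430.397944 = -43.758826
y = (-76.136·2309.510973 − 3350.191461·-45.006) / -1430.397944 = 17.518349
|P − Q| = √((-43.758826 − 11.347)² + (17.518349 − 32.577)²) = 57.126308

57.126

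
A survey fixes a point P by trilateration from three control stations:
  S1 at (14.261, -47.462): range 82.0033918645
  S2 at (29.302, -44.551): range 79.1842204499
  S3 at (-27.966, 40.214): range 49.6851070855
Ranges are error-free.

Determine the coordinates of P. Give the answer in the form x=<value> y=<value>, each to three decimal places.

eq1: (x − 14.261)² + (y + 47.462)² = 82.0033918645²
eq2: (x − 29.302)² + (y + 44.551)² = 79.1842204499²
eq3: (x + 27.966)² + (y − 40.214)² = 49.6851070855²
eq1−eq2, eq1−eq3 (x²,y² cancel):
  30.082·x + 5.822·y = 841.796749
  -84.454·x + 175.352·y = 4199.191798
det = 30.082·175.352 − 5.822·-84.454 = 5766.630052
x = (841.796749·175.352 − 5.822·4199.191798) / 5766.630052 = 21.357890
y = (30.082·4199.191798 − 841.796749·-84.454) / 5766.630052 = 34.233719

x=21.358 y=34.234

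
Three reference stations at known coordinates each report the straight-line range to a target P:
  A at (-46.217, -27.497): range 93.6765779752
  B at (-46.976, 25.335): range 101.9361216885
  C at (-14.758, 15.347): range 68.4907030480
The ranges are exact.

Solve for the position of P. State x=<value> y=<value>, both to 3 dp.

eq1: (x + 46.217)² + (y + 27.497)² = 93.6765779752²
eq2: (x + 46.976)² + (y − 25.335)² = 101.9361216885²
eq3: (x + 14.758)² + (y − 15.347)² = 68.4907030480²
eq3−eq1, eq3−eq2 (x²,y² cancel):
  -62.918·x − 85.688·y = -1645.557732
  -64.436·x + 19.976·y = -3304.718673
det = -62.918·19.976 − -85.688·-64.436 = -6778.241936
x = (-1645.557732·19.976 − -85.688·-3304.718673) / -6778.241936 = 46.626603
y = (-62.918·-3304.718673 − -1645.557732·-64.436) / -6778.241936 = -15.032383

x=46.627 y=-15.032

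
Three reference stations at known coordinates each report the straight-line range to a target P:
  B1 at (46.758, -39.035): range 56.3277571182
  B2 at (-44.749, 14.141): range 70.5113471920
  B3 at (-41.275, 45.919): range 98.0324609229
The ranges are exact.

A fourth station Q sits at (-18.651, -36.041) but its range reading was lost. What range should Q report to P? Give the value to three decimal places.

14.320

eq1: (x − 46.758)² + (y + 39.035)² = 56.3277571182²
eq2: (x + 44.749)² + (y − 14.141)² = 70.5113471920²
eq3: (x + 41.275)² + (y − 45.919)² = 98.0324609229²
eq3−eq1, eq3−eq2 (x²,y² cancel):
  176.066·x − 169.908·y = 6335.408776
  -6.948·x − 63.556·y = 3028.774008
det = 176.066·-63.556 − -169.908·-6.948 = -12370.571480
x = (6335.408776·-63.556 − -169.908·3028.774008) / -12370.571480 = -9.050487
y = (176.066·3028.774008 − 6335.408776·-6.948) / -12370.571480 = -46.665794
|P − Q| = √((-9.050487 − -18.651)² + (-46.665794 − -36.041)²) = 14.319780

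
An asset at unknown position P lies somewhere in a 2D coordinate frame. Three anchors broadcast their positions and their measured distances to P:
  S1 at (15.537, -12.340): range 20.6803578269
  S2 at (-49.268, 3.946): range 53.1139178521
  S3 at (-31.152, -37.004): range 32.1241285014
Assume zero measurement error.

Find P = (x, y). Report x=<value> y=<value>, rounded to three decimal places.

x=-2.833 y=-21.839

eq1: (x − 15.537)² + (y + 12.340)² = 20.6803578269²
eq2: (x + 49.268)² + (y − 3.946)² = 53.1139178521²
eq3: (x + 31.152)² + (y + 37.004)² = 32.1241285014²
eq3−eq1, eq3−eq2 (x²,y² cancel):
  93.378·x + 49.328·y = -1341.786719
  -36.232·x + 81.900·y = -1685.965018
det = 93.378·81.900 − 49.328·-36.232 = 9434.910296
x = (-1341.786719·81.900 − 49.328·-1685.965018) / 9434.910296 = -2.832783
y = (93.378·-1685.965018 − -1341.786719·-36.232) / 9434.910296 = -21.838857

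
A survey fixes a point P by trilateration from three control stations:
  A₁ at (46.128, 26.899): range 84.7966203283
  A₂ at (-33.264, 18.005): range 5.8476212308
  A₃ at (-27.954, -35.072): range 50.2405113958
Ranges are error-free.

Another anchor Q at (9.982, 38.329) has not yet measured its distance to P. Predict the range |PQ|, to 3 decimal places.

eq1: (x − 46.128)² + (y − 26.899)² = 84.7966203283²
eq2: (x + 33.264)² + (y − 18.005)² = 5.8476212308²
eq3: (x + 27.954)² + (y + 35.072)² = 50.2405113958²
eq1−eq3, eq1−eq2 (x²,y² cancel):
  -148.164·x − 123.942·y = 3826.480549
  -158.784·x − 17.788·y = 5735.597281
det = -148.164·-17.788 − -123.942·-158.784 = -17044.465296
x = (3826.480549·-17.788 − -123.942·5735.597281) / -17044.465296 = -37.714059
y = (-148.164·5735.597281 − 3826.480549·-158.784) / -17044.465296 = 14.211367
|P − Q| = √((-37.714059 − 9.982)² + (14.211367 − 38.329)²) = 53.446929

53.447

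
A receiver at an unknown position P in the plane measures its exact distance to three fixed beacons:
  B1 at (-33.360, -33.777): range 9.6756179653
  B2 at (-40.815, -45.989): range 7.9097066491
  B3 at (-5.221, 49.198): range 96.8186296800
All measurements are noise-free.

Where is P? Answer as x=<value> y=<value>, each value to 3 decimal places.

eq1: (x + 33.360)² + (y + 33.777)² = 9.6756179653²
eq2: (x + 40.815)² + (y + 45.989)² = 7.9097066491²
eq3: (x + 5.221)² + (y − 49.198)² = 96.8186296800²
eq2−eq1, eq2−eq3 (x²,y² cancel):
  14.910·x + 24.424·y = -1558.131141
  71.188·x + 190.374·y = -10644.433895
det = 14.910·190.374 − 24.424·71.188 = 1099.780628
x = (-1558.131141·190.374 − 24.424·-10644.433895) / 1099.780628 = -33.323013
y = (14.910·-10644.433895 − -1558.131141·71.188) / 1099.780628 = -43.452547

x=-33.323 y=-43.453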